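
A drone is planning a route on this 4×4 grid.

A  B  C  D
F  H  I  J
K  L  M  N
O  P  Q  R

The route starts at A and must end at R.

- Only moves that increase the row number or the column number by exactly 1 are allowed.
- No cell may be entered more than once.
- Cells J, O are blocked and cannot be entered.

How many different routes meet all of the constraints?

15

A right/down-only route from A to R makes exactly 3 down-moves and 3 right-moves in some order.
With no other constraints that would be C(6,3) = 20 routes.
Subtract routes through each blocked cell (inclusion–exclusion for overlaps): − through J: 4 − through O: 1 → 15.
That gives 15 routes.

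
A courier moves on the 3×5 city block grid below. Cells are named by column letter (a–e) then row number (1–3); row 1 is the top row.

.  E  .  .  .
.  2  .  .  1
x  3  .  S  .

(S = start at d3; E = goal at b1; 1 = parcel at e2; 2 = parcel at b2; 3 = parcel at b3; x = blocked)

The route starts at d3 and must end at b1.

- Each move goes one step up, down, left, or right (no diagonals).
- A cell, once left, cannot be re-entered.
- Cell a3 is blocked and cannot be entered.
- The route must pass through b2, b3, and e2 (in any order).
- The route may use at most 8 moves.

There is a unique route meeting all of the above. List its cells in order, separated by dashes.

d3 - e3 - e2 - d2 - c2 - c3 - b3 - b2 - b1

The 8-move cap with required stops at b2, b3, e2 leaves no slack for detours.
Route from d3: right to e3, up to e2, 2× left (reaching c2), down to c3, left to b3, 2× up (reaching b1) — 8 moves in all.
Check: all required cells visited; 8 ≤ 8 moves.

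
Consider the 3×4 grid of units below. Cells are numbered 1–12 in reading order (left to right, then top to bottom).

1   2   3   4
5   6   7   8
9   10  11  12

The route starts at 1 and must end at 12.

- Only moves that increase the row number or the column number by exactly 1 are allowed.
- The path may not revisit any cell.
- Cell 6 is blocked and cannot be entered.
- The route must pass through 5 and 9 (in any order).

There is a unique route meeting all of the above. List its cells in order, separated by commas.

1, 5, 9, 10, 11, 12

Moves only go right or down, so the column and row indices never decrease.
Route from 1: 2× down (reaching 9), 3× right (reaching 12) — 5 moves in all.
Check: all required cells visited.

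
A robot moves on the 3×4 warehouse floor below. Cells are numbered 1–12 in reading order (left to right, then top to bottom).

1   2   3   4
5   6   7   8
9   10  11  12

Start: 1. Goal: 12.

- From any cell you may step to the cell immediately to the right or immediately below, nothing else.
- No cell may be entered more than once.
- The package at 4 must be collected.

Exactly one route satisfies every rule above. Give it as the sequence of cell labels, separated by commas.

Moves only go right or down, so the column and row indices never decrease.
Route from 1: right 3 to 4, down 2 to 12 — 5 moves in all.
Check: all required cells visited.

1, 2, 3, 4, 8, 12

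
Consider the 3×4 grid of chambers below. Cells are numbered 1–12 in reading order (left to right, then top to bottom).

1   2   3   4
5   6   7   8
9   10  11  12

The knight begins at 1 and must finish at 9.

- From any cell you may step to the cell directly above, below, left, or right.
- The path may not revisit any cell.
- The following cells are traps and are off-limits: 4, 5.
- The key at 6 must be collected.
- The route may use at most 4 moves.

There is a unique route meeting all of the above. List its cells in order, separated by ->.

The budget equals the shortest possible length, so every move has to be on a shortest route through the required cells.
Route from 1: right to 2, 2× down (reaching 10), left to 9 — 4 moves in all.
Check: all required cells visited; 4 ≤ 4 moves.

1 -> 2 -> 6 -> 10 -> 9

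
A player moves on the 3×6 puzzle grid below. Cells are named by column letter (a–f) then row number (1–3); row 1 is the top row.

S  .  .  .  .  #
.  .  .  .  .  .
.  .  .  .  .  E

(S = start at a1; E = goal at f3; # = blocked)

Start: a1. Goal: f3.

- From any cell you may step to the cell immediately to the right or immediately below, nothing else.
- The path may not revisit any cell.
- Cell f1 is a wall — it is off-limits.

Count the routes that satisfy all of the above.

20

A right/down-only route from a1 to f3 makes exactly 2 down-moves and 5 right-moves in some order.
With no other constraints that would be C(7,2) = 21 routes.
Subtract routes through each blocked cell (inclusion–exclusion for overlaps): − through f1: 1 → 20.
That gives 20 routes.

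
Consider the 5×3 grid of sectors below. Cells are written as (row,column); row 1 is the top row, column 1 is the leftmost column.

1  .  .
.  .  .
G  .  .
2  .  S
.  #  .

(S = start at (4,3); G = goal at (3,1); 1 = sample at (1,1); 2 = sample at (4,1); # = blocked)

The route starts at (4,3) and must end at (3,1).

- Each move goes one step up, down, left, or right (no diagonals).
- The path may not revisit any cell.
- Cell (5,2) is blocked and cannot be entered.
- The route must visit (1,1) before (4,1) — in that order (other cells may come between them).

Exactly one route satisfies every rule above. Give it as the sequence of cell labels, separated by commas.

(4,3), (3,3), (2,3), (1,3), (1,2), (1,1), (2,1), (2,2), (3,2), (4,2), (4,1), (3,1)

The waypoints must appear in the order (1,1), (4,1), with no cell reused.
Route from (4,3): 3× up (reaching (1,3)), 2× left (reaching (1,1)), down to (2,1), right to (2,2), 2× down (reaching (4,2)), left to (4,1), up to (3,1) — 11 moves in all.
Check: order respected (1 at step 5, 2 at step 10).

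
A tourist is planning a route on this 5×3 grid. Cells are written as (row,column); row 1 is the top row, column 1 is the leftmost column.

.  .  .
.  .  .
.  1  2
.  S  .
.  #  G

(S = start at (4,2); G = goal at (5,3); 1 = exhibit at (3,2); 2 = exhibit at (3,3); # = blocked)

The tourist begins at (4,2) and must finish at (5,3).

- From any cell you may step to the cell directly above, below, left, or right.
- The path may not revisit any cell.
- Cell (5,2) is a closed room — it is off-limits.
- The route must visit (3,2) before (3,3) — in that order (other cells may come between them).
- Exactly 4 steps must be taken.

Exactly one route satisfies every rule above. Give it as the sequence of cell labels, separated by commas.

(4,2), (3,2), (3,3), (4,3), (5,3)

The waypoints must appear in the order (3,2), (3,3), with no cell reused.
Route from (4,2): up to (3,2), right to (3,3), 2× down (reaching (5,3)) — 4 moves in all.
Check: order respected (1 at step 1, 2 at step 2); 4 moves as required.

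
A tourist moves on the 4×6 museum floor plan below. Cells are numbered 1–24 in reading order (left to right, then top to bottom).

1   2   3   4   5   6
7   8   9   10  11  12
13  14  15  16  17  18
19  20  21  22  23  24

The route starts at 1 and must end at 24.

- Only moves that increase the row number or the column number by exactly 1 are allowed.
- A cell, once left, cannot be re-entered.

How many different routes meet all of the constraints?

A right/down-only route from 1 to 24 makes exactly 3 down-moves and 5 right-moves in some order.
With no other constraints that would be C(8,3) = 56 routes.
That gives 56 routes.

56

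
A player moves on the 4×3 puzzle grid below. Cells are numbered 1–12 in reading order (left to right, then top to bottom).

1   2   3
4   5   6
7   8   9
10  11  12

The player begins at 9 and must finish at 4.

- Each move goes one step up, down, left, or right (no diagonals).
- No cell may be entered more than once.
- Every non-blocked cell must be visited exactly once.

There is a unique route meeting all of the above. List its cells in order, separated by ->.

9 -> 12 -> 11 -> 10 -> 7 -> 8 -> 5 -> 6 -> 3 -> 2 -> 1 -> 4

Need to visit all 12 open cells exactly once, starting at 9 and ending at 4.
Cell 1 has only two open neighbours (4 and 2), so the path must pass straight through it: one of those is the cell it's entered from and the other is where it exits.
Route from 9: down to 12, 2× left (reaching 10), up to 7, right to 8, up to 5, right to 6, up to 3, 2× left (reaching 1), down to 4 — 11 moves in all.
Check: all 12 open cells covered.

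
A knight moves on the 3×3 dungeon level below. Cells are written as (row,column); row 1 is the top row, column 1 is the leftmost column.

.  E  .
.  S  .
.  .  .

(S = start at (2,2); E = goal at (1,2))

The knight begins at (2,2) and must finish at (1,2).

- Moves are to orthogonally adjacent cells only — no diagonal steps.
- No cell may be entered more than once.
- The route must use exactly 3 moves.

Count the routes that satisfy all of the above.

Need simple routes of exactly 3 moves from (2,2) to (1,2) (Manhattan distance 1, so 1 moves are spent on a detour and 1 undoing it).
Enumerating: (2,2) (2,1) (1,1) (1,2) | (2,2) (2,3) (1,3) (1,2).
That gives 2 routes.

2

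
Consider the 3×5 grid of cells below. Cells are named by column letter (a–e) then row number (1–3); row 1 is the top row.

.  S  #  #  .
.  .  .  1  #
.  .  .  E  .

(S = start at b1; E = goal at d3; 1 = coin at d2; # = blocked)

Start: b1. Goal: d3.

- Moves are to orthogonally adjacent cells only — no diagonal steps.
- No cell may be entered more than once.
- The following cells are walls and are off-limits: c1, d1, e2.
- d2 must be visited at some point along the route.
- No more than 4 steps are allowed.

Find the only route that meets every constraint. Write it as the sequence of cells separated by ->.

The 4-move cap with required stops at d2 leaves no slack for detours.
Route from b1: down 1 to b2, right 2 to d2, down 1 to d3 — 4 moves in all.
Check: all required cells visited; 4 ≤ 4 moves.

b1 -> b2 -> c2 -> d2 -> d3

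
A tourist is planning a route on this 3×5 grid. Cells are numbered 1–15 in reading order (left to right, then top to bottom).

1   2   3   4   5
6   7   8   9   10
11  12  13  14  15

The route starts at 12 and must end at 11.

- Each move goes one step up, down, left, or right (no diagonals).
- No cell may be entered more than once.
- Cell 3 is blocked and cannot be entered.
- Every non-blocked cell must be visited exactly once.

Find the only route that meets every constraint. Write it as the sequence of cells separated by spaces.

12 13 14 15 10 5 4 9 8 7 2 1 6 11

Need to visit all 14 open cells exactly once, starting at 12 and ending at 11.
Cell 2 has only two open neighbours (7 and 1), so the path must pass straight through it: one of those is the cell it's entered from and the other is where it exits.
Route from 12: 3× right (reaching 15), 2× up (reaching 5), left to 4, down to 9, 2× left (reaching 7), up to 2, left to 1, 2× down (reaching 11) — 13 moves in all.
Check: all 14 open cells covered.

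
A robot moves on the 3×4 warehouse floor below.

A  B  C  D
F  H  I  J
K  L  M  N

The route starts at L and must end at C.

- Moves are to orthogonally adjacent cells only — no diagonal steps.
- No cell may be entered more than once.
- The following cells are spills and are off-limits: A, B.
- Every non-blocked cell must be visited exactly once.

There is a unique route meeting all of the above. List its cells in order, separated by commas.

Need to visit all 10 open cells exactly once, starting at L and ending at C.
Cell K has only two open neighbours (F and L), so the path must pass straight through it: one of those is the cell it's entered from and the other is where it exits.
Route from L: left 1 to K, up 1 to F, right 2 to I, down 1 to M, right 1 to N, up 2 to D, left 1 to C — 9 moves in all.
Check: all 10 open cells covered.

L, K, F, H, I, M, N, J, D, C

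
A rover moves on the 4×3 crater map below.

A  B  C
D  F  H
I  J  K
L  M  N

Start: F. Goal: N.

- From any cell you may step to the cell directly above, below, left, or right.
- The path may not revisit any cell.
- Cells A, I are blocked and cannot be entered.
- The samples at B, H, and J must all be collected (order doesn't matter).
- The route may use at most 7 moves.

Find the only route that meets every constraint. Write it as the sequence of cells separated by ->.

F -> B -> C -> H -> K -> J -> M -> N

The 7-move cap with required stops at B, H, J leaves no slack for detours.
Route from F: up 1 to B, right 1 to C, down 2 to K, left 1 to J, down 1 to M, right 1 to N — 7 moves in all.
Check: all required cells visited; 7 ≤ 7 moves.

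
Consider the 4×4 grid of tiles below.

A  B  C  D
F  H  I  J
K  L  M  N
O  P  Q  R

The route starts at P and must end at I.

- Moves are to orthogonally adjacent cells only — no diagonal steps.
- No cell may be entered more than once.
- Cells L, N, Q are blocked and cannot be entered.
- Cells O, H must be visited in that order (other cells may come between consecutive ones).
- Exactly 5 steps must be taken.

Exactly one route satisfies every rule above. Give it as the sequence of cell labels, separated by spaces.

The waypoints must appear in the order O, H, with no cell reused.
Route from P: left to O, 2× up (reaching F), 2× right (reaching I) — 5 moves in all.
Check: order respected (O at step 1, H at step 4); 5 moves as required.

P O K F H I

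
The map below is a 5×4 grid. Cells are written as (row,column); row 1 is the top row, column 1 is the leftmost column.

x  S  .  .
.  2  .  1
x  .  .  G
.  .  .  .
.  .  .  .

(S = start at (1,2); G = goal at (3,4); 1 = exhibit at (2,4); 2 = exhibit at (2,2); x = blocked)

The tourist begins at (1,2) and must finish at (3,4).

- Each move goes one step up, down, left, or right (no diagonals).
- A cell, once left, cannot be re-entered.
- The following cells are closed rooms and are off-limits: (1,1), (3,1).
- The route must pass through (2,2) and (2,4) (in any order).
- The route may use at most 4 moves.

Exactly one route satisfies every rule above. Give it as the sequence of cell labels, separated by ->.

The 4-move cap with required stops at (2,2), (2,4) leaves no slack for detours.
Route from (1,2): down to (2,2), 2× right (reaching (2,4)), down to (3,4) — 4 moves in all.
Check: all required cells visited; 4 ≤ 4 moves.

(1,2) -> (2,2) -> (2,3) -> (2,4) -> (3,4)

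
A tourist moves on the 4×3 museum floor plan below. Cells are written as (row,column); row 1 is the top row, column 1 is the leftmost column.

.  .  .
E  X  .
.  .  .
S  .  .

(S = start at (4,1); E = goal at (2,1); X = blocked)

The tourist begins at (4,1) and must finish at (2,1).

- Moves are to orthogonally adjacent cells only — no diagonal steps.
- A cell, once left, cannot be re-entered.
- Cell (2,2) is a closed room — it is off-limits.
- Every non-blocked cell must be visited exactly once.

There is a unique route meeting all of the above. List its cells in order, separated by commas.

Need to visit all 11 open cells exactly once, starting at (4,1) and ending at (2,1).
Route from (4,1): up to (3,1), right to (3,2), down to (4,2), right to (4,3), 3× up (reaching (1,3)), 2× left (reaching (1,1)), down to (2,1) — 10 moves in all.
Check: all 11 open cells covered.

(4,1), (3,1), (3,2), (4,2), (4,3), (3,3), (2,3), (1,3), (1,2), (1,1), (2,1)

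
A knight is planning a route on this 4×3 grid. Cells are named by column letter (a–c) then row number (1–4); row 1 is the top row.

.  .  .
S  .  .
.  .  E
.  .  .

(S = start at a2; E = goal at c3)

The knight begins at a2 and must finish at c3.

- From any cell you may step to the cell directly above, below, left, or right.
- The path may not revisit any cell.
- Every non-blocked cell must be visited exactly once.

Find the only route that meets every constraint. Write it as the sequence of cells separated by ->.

a2 -> a1 -> b1 -> c1 -> c2 -> b2 -> b3 -> a3 -> a4 -> b4 -> c4 -> c3

Need to visit all 12 open cells exactly once, starting at a2 and ending at c3.
Cell c1 has only two open neighbours (c2 and b1), so the path must pass straight through it: one of those is the cell it's entered from and the other is where it exits.
Route from a2: up 1 to a1, right 2 to c1, down 1 to c2, left 1 to b2, down 1 to b3, left 1 to a3, down 1 to a4, right 2 to c4, up 1 to c3 — 11 moves in all.
Check: all 12 open cells covered.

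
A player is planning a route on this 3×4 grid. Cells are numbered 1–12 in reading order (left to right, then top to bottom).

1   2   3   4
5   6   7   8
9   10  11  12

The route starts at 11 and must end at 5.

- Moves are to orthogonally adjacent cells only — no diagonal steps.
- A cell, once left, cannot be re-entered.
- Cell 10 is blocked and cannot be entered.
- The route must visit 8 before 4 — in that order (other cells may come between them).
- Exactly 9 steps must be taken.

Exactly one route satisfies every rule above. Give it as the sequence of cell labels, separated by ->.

11 -> 12 -> 8 -> 4 -> 3 -> 7 -> 6 -> 2 -> 1 -> 5

The waypoints must appear in the order 8, 4, with no cell reused.
Route from 11: right 1 to 12, up 2 to 4, left 1 to 3, down 1 to 7, left 1 to 6, up 1 to 2, left 1 to 1, down 1 to 5 — 9 moves in all.
Check: order respected (8 at step 2, 4 at step 3); 9 moves as required.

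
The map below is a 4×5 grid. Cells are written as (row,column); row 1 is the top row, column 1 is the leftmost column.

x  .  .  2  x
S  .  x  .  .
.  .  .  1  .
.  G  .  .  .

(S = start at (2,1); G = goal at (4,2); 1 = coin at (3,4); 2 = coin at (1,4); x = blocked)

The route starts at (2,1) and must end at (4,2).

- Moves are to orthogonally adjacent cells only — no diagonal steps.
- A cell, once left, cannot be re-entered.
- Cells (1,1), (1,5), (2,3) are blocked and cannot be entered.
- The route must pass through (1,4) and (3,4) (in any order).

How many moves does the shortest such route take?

Any route passes through (1,4) and (3,4) in some order between (2,1) and (4,2). Summing Manhattan distances along each leg and taking the cheapest ordering ((2,1) → (1,4) → (3,4) → (4,2)) gives a lower bound of 4 + 2 + 3 = 9 moves.
A route of 9 moves achieves this: (2,1) → (2,2) → (1,2) → (1,3) → (1,4) → (2,4) → (3,4) → (4,4) → (4,3) → (4,2).
Since 9 matches the lower bound, it is optimal.

9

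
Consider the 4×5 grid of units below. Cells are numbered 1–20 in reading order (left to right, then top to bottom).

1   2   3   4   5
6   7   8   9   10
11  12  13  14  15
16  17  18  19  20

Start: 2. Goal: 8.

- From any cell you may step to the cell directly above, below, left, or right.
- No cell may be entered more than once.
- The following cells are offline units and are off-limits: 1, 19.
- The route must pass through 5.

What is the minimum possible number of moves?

6

Any route passes through 5 somewhere between 2 and 8. Summing Manhattan distances along the two legs (2 → 5 → 8) gives a lower bound of 3 + 3 = 6 moves.
A route of 6 moves achieves this: 2 → 3 → 4 → 5 → 10 → 9 → 8.
Since 6 matches the lower bound, it is optimal.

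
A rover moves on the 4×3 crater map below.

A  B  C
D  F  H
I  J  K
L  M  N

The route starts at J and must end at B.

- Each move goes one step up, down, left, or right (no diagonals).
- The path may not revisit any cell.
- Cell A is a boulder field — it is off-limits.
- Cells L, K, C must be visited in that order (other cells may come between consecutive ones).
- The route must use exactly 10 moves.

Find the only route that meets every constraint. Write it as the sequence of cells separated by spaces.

The waypoints must appear in the order L, K, C, with no cell reused.
Route from J: up 1 to F, left 1 to D, down 2 to L, right 2 to N, up 3 to C, left 1 to B — 10 moves in all.
Check: order respected (L at step 4, K at step 7, C at step 9); 10 moves as required.

J F D I L M N K H C B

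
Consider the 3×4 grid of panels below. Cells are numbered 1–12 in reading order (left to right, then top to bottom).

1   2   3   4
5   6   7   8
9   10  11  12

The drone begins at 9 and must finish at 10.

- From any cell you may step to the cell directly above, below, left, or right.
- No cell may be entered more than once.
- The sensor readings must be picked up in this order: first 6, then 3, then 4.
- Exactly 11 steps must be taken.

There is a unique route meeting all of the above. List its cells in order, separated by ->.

The waypoints must appear in the order 6, 3, 4, with no cell reused.
Route from 9: 2× up (reaching 1), right to 2, down to 6, right to 7, up to 3, right to 4, 2× down (reaching 12), 2× left (reaching 10) — 11 moves in all.
Check: order respected (6 at step 4, 3 at step 6, 4 at step 7); 11 moves as required.

9 -> 5 -> 1 -> 2 -> 6 -> 7 -> 3 -> 4 -> 8 -> 12 -> 11 -> 10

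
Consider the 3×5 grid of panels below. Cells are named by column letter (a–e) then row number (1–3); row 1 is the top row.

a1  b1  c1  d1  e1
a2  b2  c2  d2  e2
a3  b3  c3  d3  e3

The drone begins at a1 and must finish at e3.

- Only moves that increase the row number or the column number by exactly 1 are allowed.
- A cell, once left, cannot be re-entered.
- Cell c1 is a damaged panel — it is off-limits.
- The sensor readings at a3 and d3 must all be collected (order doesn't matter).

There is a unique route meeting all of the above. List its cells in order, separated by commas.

Moves only go right or down, so the column and row indices never decrease.
Route from a1: 2× down (reaching a3), 4× right (reaching e3) — 6 moves in all.
Check: all required cells visited.

a1, a2, a3, b3, c3, d3, e3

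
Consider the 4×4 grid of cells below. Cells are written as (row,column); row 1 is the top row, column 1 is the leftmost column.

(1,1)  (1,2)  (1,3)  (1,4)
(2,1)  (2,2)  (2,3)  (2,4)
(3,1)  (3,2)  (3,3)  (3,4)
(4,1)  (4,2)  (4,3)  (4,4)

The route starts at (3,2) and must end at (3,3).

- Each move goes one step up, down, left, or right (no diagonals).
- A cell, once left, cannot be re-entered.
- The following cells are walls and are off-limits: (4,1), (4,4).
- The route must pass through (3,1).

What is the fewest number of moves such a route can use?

Any route passes through (3,1) somewhere between (3,2) and (3,3). Summing Manhattan distances along the two legs ((3,2) → (3,1) → (3,3)) gives a lower bound of 1 + 2 = 3 moves.
The shortest route satisfying every rule uses 5 moves: (3,2) → (3,1) → (2,1) → (2,2) → (2,3) → (3,3).
The bound of 3 isn't tight here; checking systematically, no route of length 3 through 4 satisfies every constraint, so 5 is the minimum.

5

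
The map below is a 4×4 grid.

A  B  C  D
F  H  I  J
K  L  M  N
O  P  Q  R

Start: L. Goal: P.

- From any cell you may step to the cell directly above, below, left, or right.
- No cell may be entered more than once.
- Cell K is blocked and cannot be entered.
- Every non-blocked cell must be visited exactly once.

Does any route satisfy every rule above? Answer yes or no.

no

Cell O has only one open neighbour but is neither the start nor the goal, so a Hamiltonian route would have to both enter and leave it through the same neighbour — impossible without revisiting.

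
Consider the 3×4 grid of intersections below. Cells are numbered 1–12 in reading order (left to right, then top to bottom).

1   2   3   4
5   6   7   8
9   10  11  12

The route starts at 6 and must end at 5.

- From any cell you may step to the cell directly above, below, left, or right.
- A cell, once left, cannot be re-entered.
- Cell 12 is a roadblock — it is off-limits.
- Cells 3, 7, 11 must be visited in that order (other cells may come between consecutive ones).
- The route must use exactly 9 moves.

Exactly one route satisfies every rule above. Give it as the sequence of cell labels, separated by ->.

6 -> 2 -> 3 -> 4 -> 8 -> 7 -> 11 -> 10 -> 9 -> 5

The waypoints must appear in the order 3, 7, 11, with no cell reused.
Route from 6: up to 2, 2× right (reaching 4), down to 8, left to 7, down to 11, 2× left (reaching 9), up to 5 — 9 moves in all.
Check: order respected (3 at step 2, 7 at step 5, 11 at step 6); 9 moves as required.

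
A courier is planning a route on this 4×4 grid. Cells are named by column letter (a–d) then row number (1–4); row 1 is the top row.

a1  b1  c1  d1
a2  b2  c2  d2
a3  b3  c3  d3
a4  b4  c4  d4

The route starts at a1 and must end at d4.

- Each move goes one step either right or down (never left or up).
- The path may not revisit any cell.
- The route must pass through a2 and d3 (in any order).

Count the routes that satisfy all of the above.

A right/down-only route from a1 to d4 makes exactly 3 down-moves and 3 right-moves in some order.
With no other constraints that would be C(6,3) = 20 routes.
A monotone route can only reach the required cells in the order a2, d3, so split there and multiply the segment counts: a1→a2: 1; a2→d3: 4; d3→d4: 1; product = 4.
That gives 4 routes.

4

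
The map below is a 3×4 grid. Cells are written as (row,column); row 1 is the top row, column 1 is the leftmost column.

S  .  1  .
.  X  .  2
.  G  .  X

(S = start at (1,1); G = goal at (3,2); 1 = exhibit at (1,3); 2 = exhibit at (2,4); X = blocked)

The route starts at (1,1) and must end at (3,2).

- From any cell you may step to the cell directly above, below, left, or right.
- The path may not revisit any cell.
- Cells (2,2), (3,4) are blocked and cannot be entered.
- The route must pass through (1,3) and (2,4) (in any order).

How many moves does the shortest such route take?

7

Any route passes through (1,3) and (2,4) in some order between (1,1) and (3,2). Summing Manhattan distances along each leg and taking the cheapest ordering ((1,1) → (1,3) → (2,4) → (3,2)) gives a lower bound of 2 + 2 + 3 = 7 moves.
A route of 7 moves achieves this: (1,1) → (1,2) → (1,3) → (1,4) → (2,4) → (2,3) → (3,3) → (3,2).
Since 7 matches the lower bound, it is optimal.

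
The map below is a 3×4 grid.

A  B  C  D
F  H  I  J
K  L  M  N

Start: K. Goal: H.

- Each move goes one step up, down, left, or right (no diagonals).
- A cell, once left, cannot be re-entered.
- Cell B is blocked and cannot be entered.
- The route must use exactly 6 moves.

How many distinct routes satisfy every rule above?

1

Need simple routes of exactly 6 moves from K to H (Manhattan distance 2, so 2 moves are spent on a detour and 2 undoing it).
Enumerating: K L M N J I H.
That gives 1 route.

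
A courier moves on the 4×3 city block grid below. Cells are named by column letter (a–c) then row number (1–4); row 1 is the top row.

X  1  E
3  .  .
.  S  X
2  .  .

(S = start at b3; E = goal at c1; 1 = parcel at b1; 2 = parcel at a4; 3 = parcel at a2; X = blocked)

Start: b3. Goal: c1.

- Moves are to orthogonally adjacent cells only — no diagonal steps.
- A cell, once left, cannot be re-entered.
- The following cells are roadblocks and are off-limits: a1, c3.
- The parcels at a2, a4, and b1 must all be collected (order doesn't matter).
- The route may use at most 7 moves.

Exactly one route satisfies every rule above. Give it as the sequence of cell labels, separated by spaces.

The 7-move cap with required stops at a2, a4, b1 leaves no slack for detours.
Route from b3: down 1 to b4, left 1 to a4, up 2 to a2, right 1 to b2, up 1 to b1, right 1 to c1 — 7 moves in all.
Check: all required cells visited; 7 ≤ 7 moves.

b3 b4 a4 a3 a2 b2 b1 c1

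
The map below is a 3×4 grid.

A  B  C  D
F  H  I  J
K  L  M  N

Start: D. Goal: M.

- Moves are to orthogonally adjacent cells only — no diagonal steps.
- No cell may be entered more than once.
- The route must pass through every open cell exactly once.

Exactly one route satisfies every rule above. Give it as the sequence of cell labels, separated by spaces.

Need to visit all 12 open cells exactly once, starting at D and ending at M.
Cell A has only two open neighbours (F and B), so the path must pass straight through it: one of those is the cell it's entered from and the other is where it exits.
Route from D: left 3 to A, down 2 to K, right 1 to L, up 1 to H, right 2 to J, down 1 to N, left 1 to M — 11 moves in all.
Check: all 12 open cells covered.

D C B A F K L H I J N M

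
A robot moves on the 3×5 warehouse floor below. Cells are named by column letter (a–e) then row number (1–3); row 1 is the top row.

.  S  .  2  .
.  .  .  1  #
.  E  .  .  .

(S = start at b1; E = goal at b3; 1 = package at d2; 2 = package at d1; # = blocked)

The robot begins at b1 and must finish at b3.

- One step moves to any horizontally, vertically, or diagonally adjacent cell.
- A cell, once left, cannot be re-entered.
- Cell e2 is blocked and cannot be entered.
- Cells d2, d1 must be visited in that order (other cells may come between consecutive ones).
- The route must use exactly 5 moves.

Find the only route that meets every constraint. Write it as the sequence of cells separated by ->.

The waypoints must appear in the order d2, d1, with no cell reused.
Route from b1: right to c1, down-right to d2, up to d1, 2× down-left (reaching b3) — 5 moves in all.
Check: order respected (1 at step 2, 2 at step 3); 5 moves as required.

b1 -> c1 -> d2 -> d1 -> c2 -> b3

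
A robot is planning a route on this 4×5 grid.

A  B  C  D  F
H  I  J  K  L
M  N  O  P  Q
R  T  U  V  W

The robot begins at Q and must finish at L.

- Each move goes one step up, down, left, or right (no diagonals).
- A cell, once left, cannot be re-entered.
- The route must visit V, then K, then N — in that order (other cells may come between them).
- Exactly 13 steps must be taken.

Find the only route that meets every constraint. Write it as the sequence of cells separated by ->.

The waypoints must appear in the order V, K, N, with no cell reused.
Route from Q: down 1 to W, left 1 to V, up 2 to K, left 1 to J, down 1 to O, left 1 to N, up 2 to B, right 3 to F, down 1 to L — 13 moves in all.
Check: order respected (V at step 2, K at step 4, N at step 7); 13 moves as required.

Q -> W -> V -> P -> K -> J -> O -> N -> I -> B -> C -> D -> F -> L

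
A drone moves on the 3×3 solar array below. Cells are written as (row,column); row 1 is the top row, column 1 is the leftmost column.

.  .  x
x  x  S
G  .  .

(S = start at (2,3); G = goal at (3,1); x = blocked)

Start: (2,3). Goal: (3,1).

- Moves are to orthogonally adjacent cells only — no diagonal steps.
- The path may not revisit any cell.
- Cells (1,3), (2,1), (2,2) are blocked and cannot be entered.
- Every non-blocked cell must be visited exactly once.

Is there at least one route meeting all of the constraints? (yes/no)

Cell (1,1) has only one open neighbour but is neither the start nor the goal, so a Hamiltonian route would have to both enter and leave it through the same neighbour — impossible without revisiting.

no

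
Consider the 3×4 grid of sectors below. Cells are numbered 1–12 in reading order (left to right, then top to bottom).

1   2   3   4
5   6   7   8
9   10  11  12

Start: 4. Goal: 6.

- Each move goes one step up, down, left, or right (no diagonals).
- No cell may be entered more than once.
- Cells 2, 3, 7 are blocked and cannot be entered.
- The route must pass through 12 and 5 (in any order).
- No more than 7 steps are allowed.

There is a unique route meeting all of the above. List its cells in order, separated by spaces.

The 7-move cap with required stops at 12, 5 leaves no slack for detours.
Route from 4: down 2 to 12, left 3 to 9, up 1 to 5, right 1 to 6 — 7 moves in all.
Check: all required cells visited; 7 ≤ 7 moves.

4 8 12 11 10 9 5 6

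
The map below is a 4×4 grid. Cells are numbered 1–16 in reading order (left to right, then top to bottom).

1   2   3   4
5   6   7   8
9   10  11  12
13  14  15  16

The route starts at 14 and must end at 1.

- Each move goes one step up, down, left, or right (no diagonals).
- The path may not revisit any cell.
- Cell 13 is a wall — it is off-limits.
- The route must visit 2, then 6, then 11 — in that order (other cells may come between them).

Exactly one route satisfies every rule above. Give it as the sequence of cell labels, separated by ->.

14 -> 15 -> 16 -> 12 -> 8 -> 4 -> 3 -> 2 -> 6 -> 7 -> 11 -> 10 -> 9 -> 5 -> 1

The waypoints must appear in the order 2, 6, 11, with no cell reused.
Route from 14: right 2 to 16, up 3 to 4, left 2 to 2, down 1 to 6, right 1 to 7, down 1 to 11, left 2 to 9, up 2 to 1 — 14 moves in all.
Check: order respected (2 at step 7, 6 at step 8, 11 at step 10).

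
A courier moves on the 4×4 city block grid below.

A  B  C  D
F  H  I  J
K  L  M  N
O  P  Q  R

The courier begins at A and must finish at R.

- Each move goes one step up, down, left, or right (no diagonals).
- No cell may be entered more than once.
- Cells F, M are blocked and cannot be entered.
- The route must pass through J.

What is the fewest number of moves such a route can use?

6

Any route passes through J somewhere between A and R. Summing Manhattan distances along the two legs (A → J → R) gives a lower bound of 4 + 2 = 6 moves.
A route of 6 moves achieves this: A → B → H → I → J → N → R.
Since 6 matches the lower bound, it is optimal.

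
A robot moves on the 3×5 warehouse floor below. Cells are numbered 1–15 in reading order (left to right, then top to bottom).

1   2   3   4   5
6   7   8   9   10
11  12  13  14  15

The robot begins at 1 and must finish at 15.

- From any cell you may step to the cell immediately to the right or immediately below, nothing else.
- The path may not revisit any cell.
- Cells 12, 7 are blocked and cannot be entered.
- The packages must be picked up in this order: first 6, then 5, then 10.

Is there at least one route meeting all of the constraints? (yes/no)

5 lies above 6, so going from 6 to 5 would need an upward move — but moves only go right/down, so 6 cannot be visited before 5.

no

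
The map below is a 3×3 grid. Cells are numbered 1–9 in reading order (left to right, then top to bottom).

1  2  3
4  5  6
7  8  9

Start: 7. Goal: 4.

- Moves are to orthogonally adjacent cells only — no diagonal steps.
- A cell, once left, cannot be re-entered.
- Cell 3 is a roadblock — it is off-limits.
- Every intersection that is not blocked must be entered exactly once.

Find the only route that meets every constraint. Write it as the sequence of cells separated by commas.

7, 8, 9, 6, 5, 2, 1, 4

Need to visit all 8 open cells exactly once, starting at 7 and ending at 4.
Cell 2 has only two open neighbours (5 and 1), so the path must pass straight through it: one of those is the cell it's entered from and the other is where it exits.
Route from 7: 2× right (reaching 9), up to 6, left to 5, up to 2, left to 1, down to 4 — 7 moves in all.
Check: all 8 open cells covered.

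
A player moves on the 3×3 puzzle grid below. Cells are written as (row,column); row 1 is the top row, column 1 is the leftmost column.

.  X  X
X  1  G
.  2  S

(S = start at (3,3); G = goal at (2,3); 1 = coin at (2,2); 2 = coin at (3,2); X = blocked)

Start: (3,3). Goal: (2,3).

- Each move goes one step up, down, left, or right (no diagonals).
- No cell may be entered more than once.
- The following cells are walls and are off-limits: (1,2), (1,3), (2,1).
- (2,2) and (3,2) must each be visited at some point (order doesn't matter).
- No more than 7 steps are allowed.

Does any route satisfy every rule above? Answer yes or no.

One route that works: (3,3) → (3,2) → (2,2) → (2,3).

yes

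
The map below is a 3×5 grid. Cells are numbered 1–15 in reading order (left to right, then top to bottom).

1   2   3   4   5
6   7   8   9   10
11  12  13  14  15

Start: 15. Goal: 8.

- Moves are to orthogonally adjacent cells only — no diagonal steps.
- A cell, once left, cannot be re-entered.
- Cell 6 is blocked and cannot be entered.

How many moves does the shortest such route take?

3

The Manhattan distance from 15 to 8 is |3−2| + |5−3| = 3, so at least 3 moves are needed.
A route of 3 moves achieves this: 15 → 10 → 9 → 8.
Since 3 matches the lower bound, it is optimal.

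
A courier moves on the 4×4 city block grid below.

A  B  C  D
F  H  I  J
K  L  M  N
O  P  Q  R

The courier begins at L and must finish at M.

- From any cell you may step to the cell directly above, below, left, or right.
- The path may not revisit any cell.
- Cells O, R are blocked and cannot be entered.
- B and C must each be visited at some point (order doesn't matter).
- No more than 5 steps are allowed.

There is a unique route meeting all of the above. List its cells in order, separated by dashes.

L - H - B - C - I - M

The 5-move cap with required stops at B, C leaves no slack for detours.
Route from L: up 2 to B, right 1 to C, down 2 to M — 5 moves in all.
Check: all required cells visited; 5 ≤ 5 moves.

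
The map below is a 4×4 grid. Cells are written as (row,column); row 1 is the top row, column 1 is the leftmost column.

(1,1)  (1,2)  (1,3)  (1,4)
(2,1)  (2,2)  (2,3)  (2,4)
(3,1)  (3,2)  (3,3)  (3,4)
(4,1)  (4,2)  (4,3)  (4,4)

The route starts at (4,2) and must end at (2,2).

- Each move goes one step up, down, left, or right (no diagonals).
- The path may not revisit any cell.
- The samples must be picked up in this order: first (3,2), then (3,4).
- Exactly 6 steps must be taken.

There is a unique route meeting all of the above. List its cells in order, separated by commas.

(4,2), (3,2), (3,3), (3,4), (2,4), (2,3), (2,2)

The waypoints must appear in the order (3,2), (3,4), with no cell reused.
Route from (4,2): up 1 to (3,2), right 2 to (3,4), up 1 to (2,4), left 2 to (2,2) — 6 moves in all.
Check: order respected ((3,2) at step 1, (3,4) at step 3); 6 moves as required.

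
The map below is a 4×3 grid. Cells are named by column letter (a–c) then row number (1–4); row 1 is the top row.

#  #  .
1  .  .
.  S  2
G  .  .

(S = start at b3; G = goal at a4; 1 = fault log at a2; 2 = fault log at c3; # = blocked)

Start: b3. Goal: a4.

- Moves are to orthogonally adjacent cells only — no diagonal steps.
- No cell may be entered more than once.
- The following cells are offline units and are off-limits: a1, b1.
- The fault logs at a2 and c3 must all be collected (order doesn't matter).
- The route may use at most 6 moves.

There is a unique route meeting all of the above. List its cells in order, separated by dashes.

Any route must reach a2 and c3 and still end at a4 within 6 moves, so the order of the required stops is forced.
Route from b3: right 1 to c3, up 1 to c2, left 2 to a2, down 2 to a4 — 6 moves in all.
Check: all required cells visited; 6 ≤ 6 moves.

b3 - c3 - c2 - b2 - a2 - a3 - a4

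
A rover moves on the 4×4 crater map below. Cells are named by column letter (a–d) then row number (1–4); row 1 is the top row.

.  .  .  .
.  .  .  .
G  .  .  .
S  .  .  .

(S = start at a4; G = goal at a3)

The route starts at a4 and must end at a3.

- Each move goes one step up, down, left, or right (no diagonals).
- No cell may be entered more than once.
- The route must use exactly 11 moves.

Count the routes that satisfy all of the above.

Need simple routes of exactly 11 moves from a4 to a3 (Manhattan distance 1, so 5 moves are spent on a detour and 5 undoing it).
Branch systematically from the start, pruning whenever the remaining move budget drops below the Manhattan distance to a3 or differs from it in parity. Every completion starts via b4: 40 (no valid completion starts via a3).
That gives 40 routes.

40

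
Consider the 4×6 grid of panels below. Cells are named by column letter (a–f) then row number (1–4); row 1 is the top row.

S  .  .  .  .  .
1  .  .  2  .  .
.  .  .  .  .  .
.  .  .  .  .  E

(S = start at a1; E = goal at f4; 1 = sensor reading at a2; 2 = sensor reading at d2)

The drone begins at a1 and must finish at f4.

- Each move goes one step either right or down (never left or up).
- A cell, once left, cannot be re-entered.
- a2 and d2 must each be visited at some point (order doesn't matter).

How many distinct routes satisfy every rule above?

A right/down-only route from a1 to f4 makes exactly 3 down-moves and 5 right-moves in some order.
With no other constraints that would be C(8,3) = 56 routes.
A monotone route can only reach the required cells in the order a2, d2, so split there and multiply the segment counts: a1→a2: 1; a2→d2: 1; d2→f4: 6; product = 6.
That gives 6 routes.

6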